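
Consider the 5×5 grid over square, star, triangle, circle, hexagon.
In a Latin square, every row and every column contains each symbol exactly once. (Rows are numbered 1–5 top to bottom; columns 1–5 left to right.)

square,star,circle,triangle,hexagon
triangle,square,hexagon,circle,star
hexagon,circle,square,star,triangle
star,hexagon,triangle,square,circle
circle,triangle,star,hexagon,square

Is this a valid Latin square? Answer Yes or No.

Each row is a permutation of the 5 symbols, and so is each column.

Yes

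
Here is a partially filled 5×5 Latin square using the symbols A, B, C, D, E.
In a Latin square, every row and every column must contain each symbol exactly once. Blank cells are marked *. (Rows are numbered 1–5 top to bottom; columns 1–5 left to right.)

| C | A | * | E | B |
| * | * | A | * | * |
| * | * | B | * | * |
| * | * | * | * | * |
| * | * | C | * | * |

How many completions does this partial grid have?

Row 1, column 3: eliminating its row and column leaves {D}.
Row 2, column 1: eliminating its row and column leaves {B, D, E}.
Row 2, column 2: eliminating its row and column leaves {B, C, D, E}.
Row 2, column 4: eliminating its row and column leaves {B, C, D}.
Row 2, column 5: eliminating its row and column leaves {C, D, E}.
Row 3, column 1: eliminating its row and column leaves {A, D, E}.
Row 3, column 2: eliminating its row and column leaves {C, D, E}.
Row 3, column 4: eliminating its row and column leaves {A, C, D}.
Row 3, column 5: eliminating its row and column leaves {A, C, D, E}.
Row 4, column 1: eliminating its row and column leaves {A, B, D, E}.
Row 4, column 2: eliminating its row and column leaves {B, C, D, E}.
Row 4, column 3: eliminating its row and column leaves {D, E}.
Row 4, column 4: eliminating its row and column leaves {A, B, C, D}.
Row 4, column 5: eliminating its row and column leaves {A, C, D, E}.
Row 5, column 1: eliminating its row and column leaves {A, B, D, E}.
Row 5, column 2: eliminating its row and column leaves {B, D, E}.
Row 5, column 4: eliminating its row and column leaves {A, B, D}.
Row 5, column 5: eliminating its row and column leaves {A, D, E}.
Enumerating the assignments across these blanks that avoid any row or column repeat gives 56 completions.

56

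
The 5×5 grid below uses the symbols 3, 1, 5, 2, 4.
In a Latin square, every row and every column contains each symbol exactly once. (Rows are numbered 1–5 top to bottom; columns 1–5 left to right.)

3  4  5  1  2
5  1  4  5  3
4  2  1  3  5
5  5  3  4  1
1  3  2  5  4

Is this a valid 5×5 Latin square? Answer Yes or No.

No

Row 4 contains 5 twice (at columns 1 and 2); row 2 is also not a permutation.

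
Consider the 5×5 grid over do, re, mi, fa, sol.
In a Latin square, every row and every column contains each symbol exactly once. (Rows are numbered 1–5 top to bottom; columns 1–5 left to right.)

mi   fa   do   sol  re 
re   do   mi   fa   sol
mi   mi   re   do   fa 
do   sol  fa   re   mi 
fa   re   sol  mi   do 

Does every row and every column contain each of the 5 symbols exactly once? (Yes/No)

Column 1 contains mi twice (at rows 1 and 3), so it is not a permutation.

No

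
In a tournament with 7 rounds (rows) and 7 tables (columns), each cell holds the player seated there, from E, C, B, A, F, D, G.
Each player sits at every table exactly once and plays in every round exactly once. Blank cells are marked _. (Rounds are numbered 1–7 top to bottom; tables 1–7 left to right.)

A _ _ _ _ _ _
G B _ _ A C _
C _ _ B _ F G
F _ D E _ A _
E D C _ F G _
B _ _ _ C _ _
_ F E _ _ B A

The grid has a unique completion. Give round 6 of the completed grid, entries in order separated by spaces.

Round 2, table 3: round 2 has {C, B, A, G} and table 3 has {E, C, D}, leaving only F.
Round 2, table 4: round 2 has {C, B, A, F, G} and table 4 has {E, B}, leaving only D.
Round 2, table 7: round 2 has {C, B, A, F, D, G} and table 7 has {A, G}, leaving only E.
Round 3, table 3: round 3 has {C, B, F, G} and table 3 has {E, C, F, D}, leaving only A.
Round 6, table 3: round 6 has {C, B} and table 3 has {E, C, A, F, D}, leaving only G.
Round 1, table 3: round 1 has {A} and table 3 has {E, C, A, F, D, G}, leaving only B.
Round 3, table 2: round 3 has {C, B, A, F, G} and table 2 has {B, F, D}, leaving only E.
Round 6, table 2: round 6 has {C, B, G} and table 2 has {E, B, F, D}, leaving only A.
Round 6, table 4: round 6 has {C, B, A, G} and table 4 has {E, B, D}, leaving only F.
Round 6, table 7: round 6 has {C, B, A, F, G} and table 7 has {E, A, G}, leaving only D.
Round 6, table 6: round 6 has {C, B, A, F, D, G} and table 6 has {C, B, A, F, G}, leaving only E.
So round 6 reads: B A G F C E D.

B A G F C E D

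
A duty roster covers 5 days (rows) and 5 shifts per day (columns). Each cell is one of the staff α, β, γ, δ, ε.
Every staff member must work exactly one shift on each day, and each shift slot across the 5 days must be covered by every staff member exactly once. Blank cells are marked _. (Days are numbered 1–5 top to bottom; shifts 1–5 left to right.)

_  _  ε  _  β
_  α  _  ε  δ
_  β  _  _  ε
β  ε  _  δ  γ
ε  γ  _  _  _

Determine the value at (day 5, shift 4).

Day 1, shift 2: day 1 has {β, ε} and shift 2 has {α, β, γ, ε}, leaving only δ.
Day 2, shift 1: day 2 has {α, δ, ε} and shift 1 has {β, ε}, leaving only γ.
Day 1, shift 1: day 1 has {β, δ, ε} and shift 1 has {β, γ, ε}, leaving only α.
Day 1, shift 4: day 1 has {α, β, δ, ε} and shift 4 has {δ, ε}, leaving only γ.
Day 2, shift 3: day 2 has {α, γ, δ, ε} and shift 3 has {ε}, leaving only β.
Day 3, shift 1: day 3 has {β, ε} and shift 1 has {α, β, γ, ε}, leaving only δ.
Day 3, shift 4: day 3 has {β, δ, ε} and shift 4 has {γ, δ, ε}, leaving only α.
Day 5 already has {γ, ε} and shift 4 already has {α, γ, δ, ε}, so day 5, shift 4 must be β.

β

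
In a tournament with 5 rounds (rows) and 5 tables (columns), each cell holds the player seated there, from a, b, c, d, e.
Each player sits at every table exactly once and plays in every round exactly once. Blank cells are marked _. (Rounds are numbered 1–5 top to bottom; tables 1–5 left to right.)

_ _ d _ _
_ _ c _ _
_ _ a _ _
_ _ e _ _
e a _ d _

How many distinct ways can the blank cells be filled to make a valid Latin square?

Round 1, table 1: eliminating its round and table leaves {a, b, c}.
Round 1, table 2: eliminating its round and table leaves {b, c, e}.
Round 1, table 4: eliminating its round and table leaves {a, b, c, e}.
Round 1, table 5: eliminating its round and table leaves {a, b, c, e}.
Round 2, table 1: eliminating its round and table leaves {a, b, d}.
Round 2, table 2: eliminating its round and table leaves {b, d, e}.
Round 2, table 4: eliminating its round and table leaves {a, b, e}.
Round 2, table 5: eliminating its round and table leaves {a, b, d, e}.
Round 3, table 1: eliminating its round and table leaves {b, c, d}.
Round 3, table 2: eliminating its round and table leaves {b, c, d, e}.
Round 3, table 4: eliminating its round and table leaves {b, c, e}.
Round 3, table 5: eliminating its round and table leaves {b, c, d, e}.
Round 4, table 1: eliminating its round and table leaves {a, b, c, d}.
Round 4, table 2: eliminating its round and table leaves {b, c, d}.
Round 4, table 4: eliminating its round and table leaves {a, b, c}.
Round 4, table 5: eliminating its round and table leaves {a, b, c, d}.
Round 5, table 3: eliminating its round and table leaves {b}.
Round 5, table 5: eliminating its round and table leaves {b, c}.
Enumerating the assignments across these blanks that avoid any round or table repeat gives 56 completions.

56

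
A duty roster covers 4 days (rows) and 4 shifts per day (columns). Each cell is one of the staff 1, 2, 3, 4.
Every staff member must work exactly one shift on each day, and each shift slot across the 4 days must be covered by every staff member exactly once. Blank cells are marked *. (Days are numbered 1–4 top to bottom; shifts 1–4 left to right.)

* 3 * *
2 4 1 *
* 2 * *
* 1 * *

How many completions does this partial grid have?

4

Day 1, shift 1: eliminating its day and shift leaves {1, 4}.
Day 1, shift 3: eliminating its day and shift leaves {2, 4}.
Day 1, shift 4: eliminating its day and shift leaves {1, 2, 4}.
Day 2, shift 4: eliminating its day and shift leaves {3}.
Day 3, shift 1: eliminating its day and shift leaves {1, 3, 4}.
Day 3, shift 3: eliminating its day and shift leaves {3, 4}.
Day 3, shift 4: eliminating its day and shift leaves {1, 3, 4}.
Day 4, shift 1: eliminating its day and shift leaves {3, 4}.
Day 4, shift 3: eliminating its day and shift leaves {2, 3, 4}.
Day 4, shift 4: eliminating its day and shift leaves {2, 3, 4}.
Enumerating the assignments across these blanks that avoid any day or shift repeat gives 4 completions.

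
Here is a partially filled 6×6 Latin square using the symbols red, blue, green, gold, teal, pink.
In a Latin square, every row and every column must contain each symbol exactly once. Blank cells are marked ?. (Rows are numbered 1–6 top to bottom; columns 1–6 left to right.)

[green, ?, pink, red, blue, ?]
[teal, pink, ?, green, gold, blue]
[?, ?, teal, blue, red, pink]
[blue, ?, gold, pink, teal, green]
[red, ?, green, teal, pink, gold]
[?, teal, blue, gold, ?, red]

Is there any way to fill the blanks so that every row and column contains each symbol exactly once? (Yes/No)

No row or column among the givens repeats a symbol, and propagating forced cells runs into no contradiction.
One valid completion exists (for instance, green gold pink red blue teal / teal pink red green gold blue / gold green teal blue red pink / blue red gold pink teal green / red blue green teal pink gold / pink teal blue gold green red).

Yes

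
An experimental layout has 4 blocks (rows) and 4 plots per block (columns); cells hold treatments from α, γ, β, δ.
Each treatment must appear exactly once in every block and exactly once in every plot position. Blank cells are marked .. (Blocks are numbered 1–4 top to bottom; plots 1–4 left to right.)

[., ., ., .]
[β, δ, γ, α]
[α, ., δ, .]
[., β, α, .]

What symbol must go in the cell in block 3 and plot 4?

β

Block 1, plot 3: block 1 has {} and plot 3 has {α, γ, δ}, leaving only β.
Block 3, plot 2: block 3 has {α, δ} and plot 2 has {β, δ}, leaving only γ.
Block 3 already has {α, γ, δ} and plot 4 already has {α}, so block 3, plot 4 must be β.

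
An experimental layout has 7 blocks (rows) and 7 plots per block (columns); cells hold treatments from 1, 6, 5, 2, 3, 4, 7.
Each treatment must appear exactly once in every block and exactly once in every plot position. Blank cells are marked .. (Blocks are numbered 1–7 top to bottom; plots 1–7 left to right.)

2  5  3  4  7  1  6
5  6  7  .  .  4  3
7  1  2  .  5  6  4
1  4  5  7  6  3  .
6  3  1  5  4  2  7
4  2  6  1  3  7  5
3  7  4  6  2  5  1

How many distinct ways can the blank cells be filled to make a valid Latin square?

Block 2, plot 4: eliminating its block and plot leaves {2}.
Block 2, plot 5: eliminating its block and plot leaves {1}.
Block 3, plot 4: eliminating its block and plot leaves {3}.
Block 4, plot 7: eliminating its block and plot leaves {2}.
Only one assignment across all blanks avoids any block or plot repeat, giving 1 completion.

1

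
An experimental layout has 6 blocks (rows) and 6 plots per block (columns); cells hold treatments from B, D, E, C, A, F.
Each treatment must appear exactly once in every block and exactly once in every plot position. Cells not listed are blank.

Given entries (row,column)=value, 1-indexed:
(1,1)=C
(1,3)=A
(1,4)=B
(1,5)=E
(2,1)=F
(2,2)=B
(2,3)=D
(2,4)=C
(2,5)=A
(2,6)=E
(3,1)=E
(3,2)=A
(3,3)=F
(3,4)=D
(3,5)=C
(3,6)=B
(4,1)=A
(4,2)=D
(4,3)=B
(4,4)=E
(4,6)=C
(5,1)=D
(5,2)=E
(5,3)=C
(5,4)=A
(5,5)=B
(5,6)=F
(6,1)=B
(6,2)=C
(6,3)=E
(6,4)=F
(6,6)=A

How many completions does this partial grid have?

1

Block 1, plot 2: eliminating its block and plot leaves {F}.
Block 1, plot 6: eliminating its block and plot leaves {D}.
Block 4, plot 5: eliminating its block and plot leaves {F}.
Block 6, plot 5: eliminating its block and plot leaves {D}.
Only one assignment across all blanks avoids any block or plot repeat, giving 1 completion.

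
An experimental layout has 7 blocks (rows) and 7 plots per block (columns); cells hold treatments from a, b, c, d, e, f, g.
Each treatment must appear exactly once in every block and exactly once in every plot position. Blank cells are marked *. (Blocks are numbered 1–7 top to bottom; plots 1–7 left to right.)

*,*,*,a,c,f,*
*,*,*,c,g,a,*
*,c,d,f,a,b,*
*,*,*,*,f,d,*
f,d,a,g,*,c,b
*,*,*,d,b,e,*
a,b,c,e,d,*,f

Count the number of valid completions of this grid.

Block 1, plot 1: eliminating its block and plot leaves {b, d, e, g}.
Block 1, plot 2: eliminating its block and plot leaves {e, g}.
Block 1, plot 3: eliminating its block and plot leaves {b, e, g}.
Block 1, plot 7: eliminating its block and plot leaves {d, e, g}.
Block 2, plot 1: eliminating its block and plot leaves {b, d, e}.
Block 2, plot 2: eliminating its block and plot leaves {e, f}.
Block 2, plot 3: eliminating its block and plot leaves {b, e, f}.
Block 2, plot 7: eliminating its block and plot leaves {d, e}.
Block 3, plot 1: eliminating its block and plot leaves {e, g}.
Block 3, plot 7: eliminating its block and plot leaves {e, g}.
Block 4, plot 1: eliminating its block and plot leaves {b, c, e, g}.
Block 4, plot 2: eliminating its block and plot leaves {a, e, g}.
Block 4, plot 3: eliminating its block and plot leaves {b, e, g}.
Block 4, plot 4: eliminating its block and plot leaves {b}.
Block 4, plot 7: eliminating its block and plot leaves {a, c, e, g}.
Block 5, plot 5: eliminating its block and plot leaves {e}.
Block 6, plot 1: eliminating its block and plot leaves {c, g}.
Block 6, plot 2: eliminating its block and plot leaves {a, f, g}.
Block 6, plot 3: eliminating its block and plot leaves {f, g}.
Block 6, plot 7: eliminating its block and plot leaves {a, c, g}.
Block 7, plot 6: eliminating its block and plot leaves {g}.
Enumerating the assignments across these blanks that avoid any block or plot repeat gives 6 completions.

6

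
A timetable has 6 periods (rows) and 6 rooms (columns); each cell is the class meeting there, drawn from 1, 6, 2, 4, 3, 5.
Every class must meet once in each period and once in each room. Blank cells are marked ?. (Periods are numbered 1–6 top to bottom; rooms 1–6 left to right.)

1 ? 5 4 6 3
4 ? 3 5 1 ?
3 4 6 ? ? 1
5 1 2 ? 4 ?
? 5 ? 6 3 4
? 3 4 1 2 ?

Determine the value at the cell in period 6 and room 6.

5

Period 1, room 2: period 1 has {1, 6, 4, 3, 5} and room 2 has {1, 4, 3, 5}, leaving only 2.
Period 2, room 2: period 2 has {1, 4, 3, 5} and room 2 has {1, 2, 4, 3, 5}, leaving only 6.
Period 2, room 6: period 2 has {1, 6, 4, 3, 5} and room 6 has {1, 4, 3}, leaving only 2.
Period 3, room 4: period 3 has {1, 6, 4, 3} and room 4 has {1, 6, 4, 5}, leaving only 2.
Period 3, room 5: period 3 has {1, 6, 2, 4, 3} and room 5 has {1, 6, 2, 4, 3}, leaving only 5.
Period 4, room 4: period 4 has {1, 2, 4, 5} and room 4 has {1, 6, 2, 4, 5}, leaving only 3.
Period 4, room 6: period 4 has {1, 2, 4, 3, 5} and room 6 has {1, 2, 4, 3}, leaving only 6.
Period 6 already has {1, 2, 4, 3} and room 6 already has {1, 6, 2, 4, 3}, so period 6, room 6 must be 5.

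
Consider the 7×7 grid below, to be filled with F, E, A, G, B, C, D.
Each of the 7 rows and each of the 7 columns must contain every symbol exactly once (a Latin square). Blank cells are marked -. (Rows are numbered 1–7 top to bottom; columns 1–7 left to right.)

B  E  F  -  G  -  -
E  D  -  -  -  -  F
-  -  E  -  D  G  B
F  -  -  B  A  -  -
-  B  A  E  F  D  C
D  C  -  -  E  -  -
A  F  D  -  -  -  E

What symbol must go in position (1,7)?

Row 3, column 1: row 3 has {E, G, B, D} and column 1 has {F, E, A, B, D}, leaving only C.
Row 3, column 2: row 3 has {E, G, B, C, D} and column 2 has {F, E, B, C, D}, leaving only A.
Row 3, column 4: row 3 has {E, A, G, B, C, D} and column 4 has {E, B}, leaving only F.
Row 4, column 2: row 4 has {F, A, B} and column 2 has {F, E, A, B, C, D}, leaving only G.
Row 4, column 3: row 4 has {F, A, G, B} and column 3 has {F, E, A, D}, leaving only C.
Row 4, column 6: row 4 has {F, A, G, B, C} and column 6 has {G, D}, leaving only E.
Row 4, column 7: row 4 has {F, E, A, G, B, C} and column 7 has {F, E, B, C}, leaving only D.
Row 1 already has {F, E, G, B} and column 7 already has {F, E, B, C, D}, so row 1, column 7 must be A.

A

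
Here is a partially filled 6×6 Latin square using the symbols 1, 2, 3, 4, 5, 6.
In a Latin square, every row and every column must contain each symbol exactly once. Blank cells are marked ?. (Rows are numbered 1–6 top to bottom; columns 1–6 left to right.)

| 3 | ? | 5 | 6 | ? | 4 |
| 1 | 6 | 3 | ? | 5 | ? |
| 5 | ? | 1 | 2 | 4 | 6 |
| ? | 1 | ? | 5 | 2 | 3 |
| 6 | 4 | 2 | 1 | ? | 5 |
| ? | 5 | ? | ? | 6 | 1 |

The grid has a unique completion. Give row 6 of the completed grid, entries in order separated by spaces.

Row 6, column 3: row 6 has {1, 5, 6} and column 3 has {1, 2, 3, 5}, leaving only 4.
Row 6, column 1: row 6 has {1, 4, 5, 6} and column 1 has {1, 3, 5, 6}, leaving only 2.
Row 6, column 4: row 6 has {1, 2, 4, 5, 6} and column 4 has {1, 2, 5, 6}, leaving only 3.
So row 6 reads: 2 5 4 3 6 1.

2 5 4 3 6 1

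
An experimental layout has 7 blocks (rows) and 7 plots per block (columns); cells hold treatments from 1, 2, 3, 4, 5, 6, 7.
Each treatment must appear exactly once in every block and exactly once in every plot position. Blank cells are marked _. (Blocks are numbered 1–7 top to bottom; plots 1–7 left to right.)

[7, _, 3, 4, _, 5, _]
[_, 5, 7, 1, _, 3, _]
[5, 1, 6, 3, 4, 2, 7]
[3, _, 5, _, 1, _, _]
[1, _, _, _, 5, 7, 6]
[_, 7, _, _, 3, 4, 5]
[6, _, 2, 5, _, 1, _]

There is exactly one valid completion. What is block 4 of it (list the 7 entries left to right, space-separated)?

3 2 5 7 1 6 4

Block 4, plot 6: block 4 has {1, 3, 5} and plot 6 has {1, 2, 3, 4, 5, 7}, leaving only 6.
Block 5, plot 3: block 5 has {1, 5, 6, 7} and plot 3 has {2, 3, 5, 6, 7}, leaving only 4.
Block 5, plot 4: block 5 has {1, 4, 5, 6, 7} and plot 4 has {1, 3, 4, 5}, leaving only 2.
Block 4, plot 4: block 4 has {1, 3, 5, 6} and plot 4 has {1, 2, 3, 4, 5}, leaving only 7.
Block 5, plot 2: block 5 has {1, 2, 4, 5, 6, 7} and plot 2 has {1, 5, 7}, leaving only 3.
Block 6, plot 1: block 6 has {3, 4, 5, 7} and plot 1 has {1, 3, 5, 6, 7}, leaving only 2.
Block 2, plot 1: block 2 has {1, 3, 5, 7} and plot 1 has {1, 2, 3, 5, 6, 7}, leaving only 4.
Block 2, plot 7: block 2 has {1, 3, 4, 5, 7} and plot 7 has {5, 6, 7}, leaving only 2.
Block 4, plot 7: block 4 has {1, 3, 5, 6, 7} and plot 7 has {2, 5, 6, 7}, leaving only 4.
Block 4, plot 2: block 4 has {1, 3, 4, 5, 6, 7} and plot 2 has {1, 3, 5, 7}, leaving only 2.
So block 4 reads: 3 2 5 7 1 6 4.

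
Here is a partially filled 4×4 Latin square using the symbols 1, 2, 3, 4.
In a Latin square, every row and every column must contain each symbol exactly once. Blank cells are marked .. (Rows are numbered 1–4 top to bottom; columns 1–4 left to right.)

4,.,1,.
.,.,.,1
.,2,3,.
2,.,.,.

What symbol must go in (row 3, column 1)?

1

Row 3 already has {2, 3} and column 1 already has {2, 4}, so row 3, column 1 must be 1.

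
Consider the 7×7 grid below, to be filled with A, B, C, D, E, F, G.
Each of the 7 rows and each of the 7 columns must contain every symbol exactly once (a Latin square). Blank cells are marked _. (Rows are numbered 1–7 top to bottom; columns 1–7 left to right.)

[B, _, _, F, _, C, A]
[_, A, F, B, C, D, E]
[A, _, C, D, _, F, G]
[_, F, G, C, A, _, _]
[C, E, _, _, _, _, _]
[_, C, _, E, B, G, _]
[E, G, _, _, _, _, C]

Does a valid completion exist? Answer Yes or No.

Yes

No row or column among the givens repeats a symbol, and propagating forced cells runs into no contradiction.
One valid completion exists (for instance, B D E F G C A / G A F B C D E / A B C D E F G / D F G C A E B / C E B G D A F / F C A E B G D / E G D A F B C).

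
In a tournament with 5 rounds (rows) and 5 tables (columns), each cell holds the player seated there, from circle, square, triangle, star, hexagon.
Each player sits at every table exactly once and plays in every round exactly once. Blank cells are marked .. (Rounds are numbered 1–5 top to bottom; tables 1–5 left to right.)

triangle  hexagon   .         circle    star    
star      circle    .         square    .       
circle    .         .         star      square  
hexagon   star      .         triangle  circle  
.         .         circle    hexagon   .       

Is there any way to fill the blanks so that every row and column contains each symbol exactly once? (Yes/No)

No

Round 1, table 3: round 1 has {circle, triangle, star, hexagon} and table 3 has {circle}, so it must be square.
Now round 4, table 3: round 4 together with table 3 already contain {circle, square, triangle, star, hexagon} — every symbol — so nothing can go there. The grid has no valid completion.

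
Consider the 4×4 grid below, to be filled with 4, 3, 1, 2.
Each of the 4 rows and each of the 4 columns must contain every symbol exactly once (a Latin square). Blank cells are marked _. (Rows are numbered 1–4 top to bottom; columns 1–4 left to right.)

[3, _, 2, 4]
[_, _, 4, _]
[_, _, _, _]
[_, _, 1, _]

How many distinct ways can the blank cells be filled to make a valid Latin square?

4

Row 1, column 2: eliminating its row and column leaves {1}.
Row 2, column 1: eliminating its row and column leaves {1, 2}.
Row 2, column 2: eliminating its row and column leaves {3, 1, 2}.
Row 2, column 4: eliminating its row and column leaves {3, 1, 2}.
Row 3, column 1: eliminating its row and column leaves {4, 1, 2}.
Row 3, column 2: eliminating its row and column leaves {4, 3, 1, 2}.
Row 3, column 3: eliminating its row and column leaves {3}.
Row 3, column 4: eliminating its row and column leaves {3, 1, 2}.
Row 4, column 1: eliminating its row and column leaves {4, 2}.
Row 4, column 2: eliminating its row and column leaves {4, 3, 2}.
Row 4, column 4: eliminating its row and column leaves {3, 2}.
Enumerating the assignments across these blanks that avoid any row or column repeat gives 4 completions.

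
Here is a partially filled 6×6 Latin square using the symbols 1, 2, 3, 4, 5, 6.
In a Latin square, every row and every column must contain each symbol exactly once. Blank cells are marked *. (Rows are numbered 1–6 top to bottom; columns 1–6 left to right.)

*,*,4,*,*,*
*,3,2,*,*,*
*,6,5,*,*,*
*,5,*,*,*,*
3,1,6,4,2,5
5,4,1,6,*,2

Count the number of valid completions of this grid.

16

Row 1, column 1: eliminating its row and column leaves {1, 2, 6}.
Row 1, column 2: eliminating its row and column leaves {2}.
Row 1, column 4: eliminating its row and column leaves {1, 2, 3, 5}.
Row 1, column 5: eliminating its row and column leaves {1, 3, 5, 6}.
Row 1, column 6: eliminating its row and column leaves {1, 3, 6}.
Row 2, column 1: eliminating its row and column leaves {1, 4, 6}.
Row 2, column 4: eliminating its row and column leaves {1, 5}.
Row 2, column 5: eliminating its row and column leaves {1, 4, 5, 6}.
Row 2, column 6: eliminating its row and column leaves {1, 4, 6}.
Row 3, column 1: eliminating its row and column leaves {1, 2, 4}.
Row 3, column 4: eliminating its row and column leaves {1, 2, 3}.
Row 3, column 5: eliminating its row and column leaves {1, 3, 4}.
Row 3, column 6: eliminating its row and column leaves {1, 3, 4}.
Row 4, column 1: eliminating its row and column leaves {1, 2, 4, 6}.
Row 4, column 3: eliminating its row and column leaves {3}.
Row 4, column 4: eliminating its row and column leaves {1, 2, 3}.
Row 4, column 5: eliminating its row and column leaves {1, 3, 4, 6}.
Row 4, column 6: eliminating its row and column leaves {1, 3, 4, 6}.
Row 6, column 5: eliminating its row and column leaves {3}.
Enumerating the assignments across these blanks that avoid any row or column repeat gives 16 completions.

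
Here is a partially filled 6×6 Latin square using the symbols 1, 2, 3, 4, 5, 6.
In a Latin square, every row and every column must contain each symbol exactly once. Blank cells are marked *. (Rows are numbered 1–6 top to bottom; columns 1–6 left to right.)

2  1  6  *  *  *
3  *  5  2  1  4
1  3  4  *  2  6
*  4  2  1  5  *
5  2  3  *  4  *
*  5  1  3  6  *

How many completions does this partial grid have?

1

Row 1, column 4: eliminating its row and column leaves {4, 5}.
Row 1, column 5: eliminating its row and column leaves {3}.
Row 1, column 6: eliminating its row and column leaves {3, 5}.
Row 2, column 2: eliminating its row and column leaves {6}.
Row 3, column 4: eliminating its row and column leaves {5}.
Row 4, column 1: eliminating its row and column leaves {6}.
Row 4, column 6: eliminating its row and column leaves {3}.
Row 5, column 4: eliminating its row and column leaves {6}.
Row 5, column 6: eliminating its row and column leaves {1}.
Row 6, column 1: eliminating its row and column leaves {4}.
Row 6, column 6: eliminating its row and column leaves {2}.
Only one assignment across all blanks avoids any row or column repeat, giving 1 completion.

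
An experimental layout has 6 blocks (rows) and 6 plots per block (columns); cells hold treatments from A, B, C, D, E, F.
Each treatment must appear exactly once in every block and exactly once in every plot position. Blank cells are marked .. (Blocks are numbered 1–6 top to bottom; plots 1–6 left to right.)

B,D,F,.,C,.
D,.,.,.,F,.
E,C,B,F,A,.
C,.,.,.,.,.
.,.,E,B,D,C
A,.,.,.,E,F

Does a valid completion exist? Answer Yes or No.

No block or plot among the givens repeats a symbol, and propagating forced cells runs into no contradiction.
One valid completion exists (for instance, B D F A C E / D E A C F B / E C B F A D / C F D E B A / F A E B D C / A B C D E F).

Yes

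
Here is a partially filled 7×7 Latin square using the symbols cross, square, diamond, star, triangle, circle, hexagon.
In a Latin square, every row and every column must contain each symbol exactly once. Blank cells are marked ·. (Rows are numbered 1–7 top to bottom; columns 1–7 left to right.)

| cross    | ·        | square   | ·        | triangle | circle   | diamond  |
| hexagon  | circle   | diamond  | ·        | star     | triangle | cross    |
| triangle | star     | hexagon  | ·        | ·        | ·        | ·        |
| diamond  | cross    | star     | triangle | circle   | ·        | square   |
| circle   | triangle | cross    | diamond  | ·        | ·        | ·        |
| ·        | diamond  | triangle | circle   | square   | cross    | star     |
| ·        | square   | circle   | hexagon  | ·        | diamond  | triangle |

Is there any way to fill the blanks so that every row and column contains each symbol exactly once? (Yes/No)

No

Row 6, column 1: row 6 together with column 1 already contain {cross, square, diamond, star, triangle, circle, hexagon} — every symbol — so nothing can go there. The grid has no valid completion.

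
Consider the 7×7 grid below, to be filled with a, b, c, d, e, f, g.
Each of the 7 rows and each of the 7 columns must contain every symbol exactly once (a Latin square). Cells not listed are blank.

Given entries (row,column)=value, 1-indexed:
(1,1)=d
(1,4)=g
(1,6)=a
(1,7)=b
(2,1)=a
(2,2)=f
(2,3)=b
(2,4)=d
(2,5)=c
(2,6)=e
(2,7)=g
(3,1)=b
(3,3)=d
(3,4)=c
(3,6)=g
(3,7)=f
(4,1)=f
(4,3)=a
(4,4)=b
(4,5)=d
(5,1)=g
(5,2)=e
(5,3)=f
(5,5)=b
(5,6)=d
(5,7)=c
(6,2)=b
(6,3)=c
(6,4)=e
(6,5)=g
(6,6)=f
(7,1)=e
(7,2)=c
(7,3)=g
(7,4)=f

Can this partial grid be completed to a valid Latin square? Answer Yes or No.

No

Row 1, column 2: row 1 together with column 2 already contain {a, b, c, d, e, f, g} — every symbol — so nothing can go there. The grid has no valid completion.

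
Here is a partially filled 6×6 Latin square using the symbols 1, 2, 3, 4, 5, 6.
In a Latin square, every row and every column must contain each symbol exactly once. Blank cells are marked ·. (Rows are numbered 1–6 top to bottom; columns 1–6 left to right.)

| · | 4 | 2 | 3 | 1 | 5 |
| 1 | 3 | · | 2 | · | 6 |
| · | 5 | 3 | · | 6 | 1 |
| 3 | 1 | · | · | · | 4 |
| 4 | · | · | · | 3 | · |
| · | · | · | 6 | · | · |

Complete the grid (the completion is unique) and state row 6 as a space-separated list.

Row 6, column 2: row 6 has {6} and column 2 has {1, 3, 4, 5}, leaving only 2.
Row 6, column 1: row 6 has {2, 6} and column 1 has {1, 3, 4}, leaving only 5.
Row 6, column 5: row 6 has {2, 5, 6} and column 5 has {1, 3, 6}, leaving only 4.
Row 6, column 3: row 6 has {2, 4, 5, 6} and column 3 has {2, 3}, leaving only 1.
Row 6, column 6: row 6 has {1, 2, 4, 5, 6} and column 6 has {1, 4, 5, 6}, leaving only 3.
So row 6 reads: 5 2 1 6 4 3.

5 2 1 6 4 3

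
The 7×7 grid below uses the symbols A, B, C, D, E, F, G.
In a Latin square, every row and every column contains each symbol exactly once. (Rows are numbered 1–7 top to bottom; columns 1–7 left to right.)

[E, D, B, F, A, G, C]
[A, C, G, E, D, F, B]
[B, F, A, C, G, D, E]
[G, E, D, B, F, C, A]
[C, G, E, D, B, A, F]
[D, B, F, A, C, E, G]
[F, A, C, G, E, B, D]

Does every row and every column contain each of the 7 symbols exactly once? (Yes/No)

Yes

Each row is a permutation of the 7 symbols, and so is each column.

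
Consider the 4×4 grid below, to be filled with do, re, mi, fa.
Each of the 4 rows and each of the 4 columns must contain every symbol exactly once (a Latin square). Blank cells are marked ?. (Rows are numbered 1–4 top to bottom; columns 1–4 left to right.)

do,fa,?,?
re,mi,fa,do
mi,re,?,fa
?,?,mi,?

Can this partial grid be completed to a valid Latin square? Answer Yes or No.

No row or column among the givens repeats a symbol, and propagating forced cells runs into no contradiction.
One valid completion exists (for instance, do fa re mi / re mi fa do / mi re do fa / fa do mi re).

Yes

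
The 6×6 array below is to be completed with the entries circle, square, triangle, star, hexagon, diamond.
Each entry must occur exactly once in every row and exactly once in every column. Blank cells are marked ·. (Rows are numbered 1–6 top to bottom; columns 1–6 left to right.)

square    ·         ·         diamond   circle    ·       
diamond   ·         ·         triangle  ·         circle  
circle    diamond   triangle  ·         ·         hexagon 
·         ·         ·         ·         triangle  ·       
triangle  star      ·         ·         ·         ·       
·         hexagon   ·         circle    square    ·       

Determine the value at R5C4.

hexagon

Row 1, column 2: row 1 has {circle, square, diamond} and column 2 has {star, hexagon, diamond}, leaving only triangle.
Row 1, column 6: row 1 has {circle, square, triangle, diamond} and column 6 has {circle, hexagon}, leaving only star.
Row 1, column 3: row 1 has {circle, square, triangle, star, diamond} and column 3 has {triangle}, leaving only hexagon.
Row 2, column 2: row 2 has {circle, triangle, diamond} and column 2 has {triangle, star, hexagon, diamond}, leaving only square.
Row 2, column 3: row 2 has {circle, square, triangle, diamond} and column 3 has {triangle, hexagon}, leaving only star.
Row 2, column 5: row 2 has {circle, square, triangle, star, diamond} and column 5 has {circle, square, triangle}, leaving only hexagon.
Row 3, column 5: row 3 has {circle, triangle, hexagon, diamond} and column 5 has {circle, square, triangle, hexagon}, leaving only star.
Row 3, column 4: row 3 has {circle, triangle, star, hexagon, diamond} and column 4 has {circle, triangle, diamond}, leaving only square.
Row 5 already has {triangle, star} and column 4 already has {circle, square, triangle, diamond}, so row 5, column 4 must be hexagon.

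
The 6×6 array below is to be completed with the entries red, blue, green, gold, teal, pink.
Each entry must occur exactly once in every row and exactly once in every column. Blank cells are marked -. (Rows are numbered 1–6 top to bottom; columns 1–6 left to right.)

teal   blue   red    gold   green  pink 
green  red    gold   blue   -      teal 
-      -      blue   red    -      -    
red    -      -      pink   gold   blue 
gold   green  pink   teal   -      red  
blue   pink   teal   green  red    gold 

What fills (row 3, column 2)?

gold

Row 2, column 5: row 2 has {red, blue, green, gold, teal} and column 5 has {red, green, gold}, leaving only pink.
Row 3, column 1: row 3 has {red, blue} and column 1 has {red, blue, green, gold, teal}, leaving only pink.
Row 3, column 5: row 3 has {red, blue, pink} and column 5 has {red, green, gold, pink}, leaving only teal.
Row 3 already has {red, blue, teal, pink} and column 2 already has {red, blue, green, pink}, so row 3, column 2 must be gold.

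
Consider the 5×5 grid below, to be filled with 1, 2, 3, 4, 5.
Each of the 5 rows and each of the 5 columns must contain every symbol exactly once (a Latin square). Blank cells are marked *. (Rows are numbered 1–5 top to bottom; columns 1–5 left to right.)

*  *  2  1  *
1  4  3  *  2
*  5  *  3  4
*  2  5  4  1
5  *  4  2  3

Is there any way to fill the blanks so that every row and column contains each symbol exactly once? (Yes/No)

Yes

No row or column among the givens repeats a symbol, and propagating forced cells runs into no contradiction.
One valid completion exists (for instance, 4 3 2 1 5 / 1 4 3 5 2 / 2 5 1 3 4 / 3 2 5 4 1 / 5 1 4 2 3).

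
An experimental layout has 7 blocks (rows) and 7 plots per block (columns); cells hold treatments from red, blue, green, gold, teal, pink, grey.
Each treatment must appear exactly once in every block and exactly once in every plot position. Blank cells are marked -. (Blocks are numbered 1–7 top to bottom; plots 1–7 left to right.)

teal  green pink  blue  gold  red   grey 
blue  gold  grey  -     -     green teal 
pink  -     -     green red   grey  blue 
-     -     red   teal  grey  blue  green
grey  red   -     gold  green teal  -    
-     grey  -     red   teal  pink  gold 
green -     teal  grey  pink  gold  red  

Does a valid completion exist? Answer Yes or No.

Block 2, plot 5: block 2 together with plot 5 already contain {red, blue, green, gold, teal, pink, grey} — every symbol — so nothing can go there. The grid has no valid completion.

No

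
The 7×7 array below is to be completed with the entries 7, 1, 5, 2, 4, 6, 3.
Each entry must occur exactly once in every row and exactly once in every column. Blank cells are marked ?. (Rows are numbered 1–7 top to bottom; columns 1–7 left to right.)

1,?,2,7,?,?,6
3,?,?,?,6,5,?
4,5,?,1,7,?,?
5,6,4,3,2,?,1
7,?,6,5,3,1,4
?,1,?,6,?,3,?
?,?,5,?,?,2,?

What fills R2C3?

1

Row 1, column 6: row 1 has {7, 1, 2, 6} and column 6 has {1, 5, 2, 3}, leaving only 4.
Row 1, column 2: row 1 has {7, 1, 2, 4, 6} and column 2 has {1, 5, 6}, leaving only 3.
Row 1, column 5: row 1 has {7, 1, 2, 4, 6, 3} and column 5 has {7, 2, 6, 3}, leaving only 5.
Row 3, column 3: row 3 has {7, 1, 5, 4} and column 3 has {5, 2, 4, 6}, leaving only 3.
Row 3, column 6: row 3 has {7, 1, 5, 4, 3} and column 6 has {1, 5, 2, 4, 3}, leaving only 6.
Row 3, column 7: row 3 has {7, 1, 5, 4, 6, 3} and column 7 has {1, 4, 6}, leaving only 2.
Row 2, column 7: row 2 has {5, 6, 3} and column 7 has {1, 2, 4, 6}, leaving only 7.
Row 2 already has {7, 5, 6, 3} and column 3 already has {5, 2, 4, 6, 3}, so row 2, column 3 must be 1.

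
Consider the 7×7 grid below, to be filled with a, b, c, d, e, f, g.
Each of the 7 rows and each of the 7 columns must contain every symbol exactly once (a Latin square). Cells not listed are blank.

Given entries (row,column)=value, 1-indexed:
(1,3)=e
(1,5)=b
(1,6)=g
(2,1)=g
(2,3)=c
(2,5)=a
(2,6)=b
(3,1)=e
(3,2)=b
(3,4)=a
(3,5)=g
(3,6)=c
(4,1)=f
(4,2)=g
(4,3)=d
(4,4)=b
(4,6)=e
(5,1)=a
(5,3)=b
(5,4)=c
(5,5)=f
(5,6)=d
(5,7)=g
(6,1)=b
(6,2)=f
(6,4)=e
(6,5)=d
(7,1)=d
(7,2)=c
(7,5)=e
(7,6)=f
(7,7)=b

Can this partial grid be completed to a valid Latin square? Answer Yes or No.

Yes

No row or column among the givens repeats a symbol, and propagating forced cells runs into no contradiction.
One valid completion exists (for instance, c a e d b g f / g d c f a b e / e b f a g c d / f g d b c e a / a e b c f d g / b f g e d a c / d c a g e f b).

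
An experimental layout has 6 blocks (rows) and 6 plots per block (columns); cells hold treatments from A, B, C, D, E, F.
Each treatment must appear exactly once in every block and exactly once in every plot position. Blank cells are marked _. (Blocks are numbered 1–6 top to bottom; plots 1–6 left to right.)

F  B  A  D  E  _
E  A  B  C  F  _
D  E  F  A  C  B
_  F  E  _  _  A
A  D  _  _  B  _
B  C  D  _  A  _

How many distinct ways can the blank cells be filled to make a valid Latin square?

Block 1, plot 6: eliminating its block and plot leaves {C}.
Block 2, plot 6: eliminating its block and plot leaves {D}.
Block 4, plot 1: eliminating its block and plot leaves {C}.
Block 4, plot 4: eliminating its block and plot leaves {B}.
Block 4, plot 5: eliminating its block and plot leaves {D}.
Block 5, plot 3: eliminating its block and plot leaves {C}.
Block 5, plot 4: eliminating its block and plot leaves {E, F}.
Block 5, plot 6: eliminating its block and plot leaves {C, E, F}.
Block 6, plot 4: eliminating its block and plot leaves {E, F}.
Block 6, plot 6: eliminating its block and plot leaves {E, F}.
Enumerating the assignments across these blanks that avoid any block or plot repeat gives 2 completions.

2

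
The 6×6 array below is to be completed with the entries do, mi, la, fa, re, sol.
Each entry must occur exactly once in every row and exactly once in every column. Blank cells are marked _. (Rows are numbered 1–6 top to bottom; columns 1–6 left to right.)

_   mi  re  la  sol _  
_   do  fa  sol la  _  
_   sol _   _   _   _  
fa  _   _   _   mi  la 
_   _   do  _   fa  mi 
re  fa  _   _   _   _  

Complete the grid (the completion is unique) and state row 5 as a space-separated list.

sol la do re fa mi

Row 5, column 4: row 5 has {do, mi, fa} and column 4 has {la, sol}, leaving only re.
Row 5, column 2: row 5 has {do, mi, fa, re} and column 2 has {do, mi, fa, sol}, leaving only la.
Row 5, column 1: row 5 has {do, mi, la, fa, re} and column 1 has {fa, re}, leaving only sol.
So row 5 reads: sol la do re fa mi.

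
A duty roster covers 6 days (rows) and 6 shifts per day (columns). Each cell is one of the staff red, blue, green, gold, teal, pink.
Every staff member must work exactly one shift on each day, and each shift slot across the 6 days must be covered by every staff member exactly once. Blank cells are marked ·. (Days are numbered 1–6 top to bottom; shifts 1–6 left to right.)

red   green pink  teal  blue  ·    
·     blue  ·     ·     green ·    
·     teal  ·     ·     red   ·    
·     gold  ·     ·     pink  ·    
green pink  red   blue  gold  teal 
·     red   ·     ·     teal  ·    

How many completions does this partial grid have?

20

Day 1, shift 6: eliminating its day and shift leaves {gold}.
Day 2, shift 1: eliminating its day and shift leaves {gold, teal, pink}.
Day 2, shift 3: eliminating its day and shift leaves {gold, teal}.
Day 2, shift 4: eliminating its day and shift leaves {red, gold, pink}.
Day 2, shift 6: eliminating its day and shift leaves {red, gold, pink}.
Day 3, shift 1: eliminating its day and shift leaves {blue, gold, pink}.
Day 3, shift 3: eliminating its day and shift leaves {blue, green, gold}.
Day 3, shift 4: eliminating its day and shift leaves {green, gold, pink}.
Day 3, shift 6: eliminating its day and shift leaves {blue, green, gold, pink}.
Day 4, shift 1: eliminating its day and shift leaves {blue, teal}.
Day 4, shift 3: eliminating its day and shift leaves {blue, green, teal}.
Day 4, shift 4: eliminating its day and shift leaves {red, green}.
Day 4, shift 6: eliminating its day and shift leaves {red, blue, green}.
Day 6, shift 1: eliminating its day and shift leaves {blue, gold, pink}.
Day 6, shift 3: eliminating its day and shift leaves {blue, green, gold}.
Day 6, shift 4: eliminating its day and shift leaves {green, gold, pink}.
Day 6, shift 6: eliminating its day and shift leaves {blue, green, gold, pink}.
Enumerating the assignments across these blanks that avoid any day or shift repeat gives 20 completions.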